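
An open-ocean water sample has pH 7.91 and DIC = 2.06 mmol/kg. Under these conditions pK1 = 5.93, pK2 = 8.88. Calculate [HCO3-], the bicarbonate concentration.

α₁ = 1 / (1 + [H⁺]/K1 + K2/[H⁺]) = 1 / (1 + 10^-1.98 + 10^-0.97)
   = 1 / (1 + 0.010471 + 0.10715) = 1/1.1176 = 0.8948
[HCO3⁻] = α₁ × DIC = 0.8948 × 2.06 = 1.84 mmol/kg

[HCO3⁻] = 1.84 mmol/kg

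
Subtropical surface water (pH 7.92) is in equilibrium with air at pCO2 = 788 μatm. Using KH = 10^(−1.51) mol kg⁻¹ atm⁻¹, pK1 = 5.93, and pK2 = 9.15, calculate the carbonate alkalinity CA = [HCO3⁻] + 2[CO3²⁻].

CA = 2.66 mmol/kg

[CO2*] = KH · pCO2 = 10^(−1.51) × 788×10^-6 = 2.435×10^-5 mol/kg
α₀ = 1/(1 + K1/[H⁺] + K1K2/[H⁺]²) = 1/(1 + 10^+1.99 + 10^+0.76) = 0.009571
DIC = [CO2*]/α₀ = 2.435×10^-5 / 0.009571 = 2.544 mmol/kg
CA = (α₁ + 2α₂)·DIC = (0.9354 + 2×0.05508) × 2.544 = 2.66 mmol/kg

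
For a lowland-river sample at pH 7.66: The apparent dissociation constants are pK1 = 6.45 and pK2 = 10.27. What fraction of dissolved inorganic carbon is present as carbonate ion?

α₂ = 0.00231

α₂ = 1 / (1 + [H⁺]/K2 + [H⁺]²/(K1K2)) = 1 / (1 + 10^+2.61 + 10^+1.40)
   = 1 / (1 + 407.38 + 25.119) = 1/433.50 = 0.002307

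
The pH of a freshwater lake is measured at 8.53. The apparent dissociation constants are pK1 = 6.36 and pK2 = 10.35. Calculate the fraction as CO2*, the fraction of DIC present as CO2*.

α₀ = 0.00662

α₀ = 1 / (1 + K1/[H⁺] + K1K2/[H⁺]²) = 1 / (1 + 10^+2.17 + 10^+0.35)
   = 1 / (1 + 147.91 + 2.2387) = 1/151.15 = 0.006616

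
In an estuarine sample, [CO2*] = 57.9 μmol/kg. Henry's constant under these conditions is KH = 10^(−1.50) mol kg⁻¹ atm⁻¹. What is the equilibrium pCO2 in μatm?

pCO2 = 1830 μatm

KH = 10^(−1.50) = 3.162×10^-2 mol kg⁻¹ atm⁻¹
pCO2 = [CO2*]/KH = 57.9×10^-6 / 3.162×10^-2 = 1.83×10^-3 atm = 1830 μatm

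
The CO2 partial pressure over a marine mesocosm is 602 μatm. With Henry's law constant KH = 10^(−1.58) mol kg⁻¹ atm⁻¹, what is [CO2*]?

KH = 10^(−1.58) = 2.630×10^-2 mol kg⁻¹ atm⁻¹
[CO2*] = KH · pCO2 = 2.630×10^-2 × 602×10^-6 atm = 1.58×10^-5 mol/kg

[CO2*] = 15.8 μmol/kg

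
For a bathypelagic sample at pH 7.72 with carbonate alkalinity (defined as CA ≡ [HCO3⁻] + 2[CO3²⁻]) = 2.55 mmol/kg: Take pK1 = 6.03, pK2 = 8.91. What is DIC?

DIC = 2.45 mmol/kg

CA = [HCO3⁻] + 2[CO3²⁻] = (α₁ + 2α₂)·DIC
At pH 7.72: [H⁺]/K1 = 10^-1.69 = 0.020417, K2/[H⁺] = 10^-1.19 = 0.064565
α₁ = 1/(1 + 0.020417 + 0.064565) = 1/1.0850 = 0.9217; α₂ = α₁·K2/[H⁺] = 0.05951
α₁ + 2α₂ = 1.0407
DIC = CA / (α₁ + 2α₂) = 2.55 / 1.0407 = 2.45 mmol/kg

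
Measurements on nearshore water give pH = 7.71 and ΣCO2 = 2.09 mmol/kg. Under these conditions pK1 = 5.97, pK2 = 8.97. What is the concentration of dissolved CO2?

[CO2*] = 0.0354 mmol/kg

α₀ = 1 / (1 + K1/[H⁺] + K1K2/[H⁺]²) = 1 / (1 + 10^+1.74 + 10^+0.48)
   = 1 / (1 + 54.954 + 3.0200) = 1/58.974 = 0.01696
[CO2*] = α₀ × DIC = 0.01696 × 2.09 = 0.0354 mmol/kg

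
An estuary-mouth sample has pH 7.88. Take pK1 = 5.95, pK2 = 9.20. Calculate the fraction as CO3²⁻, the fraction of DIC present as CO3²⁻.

α₂ = 1 / (1 + [H⁺]/K2 + [H⁺]²/(K1K2)) = 1 / (1 + 10^+1.32 + 10^-0.61)
   = 1 / (1 + 20.893 + 0.24547) = 1/22.138 = 0.04517

α₂ = 0.0452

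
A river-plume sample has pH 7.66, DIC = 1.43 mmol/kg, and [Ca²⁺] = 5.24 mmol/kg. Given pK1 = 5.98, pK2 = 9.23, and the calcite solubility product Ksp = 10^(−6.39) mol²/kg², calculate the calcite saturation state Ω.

Ω = 0.472

α₂ = 1 / (1 + [H⁺]/K2 + [H⁺]²/(K1K2)) = 1 / (1 + 10^+1.57 + 10^-0.11)
   = 1 / (1 + 37.154 + 0.77625) = 1/38.930 = 0.02569
[CO3²⁻] = α₂ × DIC = 0.02569 × 1.43 = 0.03673 mmol/kg
Ksp = 10^(−6.39) = 4.074×10^-7
Ω = [Ca²⁺][CO3²⁻]/Ksp = (5.24×10^-3)(3.673×10^-5) / 4.074×10^-7 = 0.472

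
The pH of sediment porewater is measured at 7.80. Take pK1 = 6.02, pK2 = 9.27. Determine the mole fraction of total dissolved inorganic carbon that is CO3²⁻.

α₂ = 1 / (1 + [H⁺]/K2 + [H⁺]²/(K1K2)) = 1 / (1 + 10^+1.47 + 10^-0.31)
   = 1 / (1 + 29.512 + 0.48978) = 1/31.002 = 0.03226

α₂ = 0.0323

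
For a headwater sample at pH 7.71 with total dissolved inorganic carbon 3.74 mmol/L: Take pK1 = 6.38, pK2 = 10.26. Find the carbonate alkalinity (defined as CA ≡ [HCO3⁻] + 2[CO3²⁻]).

CA = 3.58 mmol/L

CA = [HCO3⁻] + 2[CO3²⁻] = (α₁ + 2α₂)·DIC
At pH 7.71: [H⁺]/K1 = 10^-1.33 = 0.046774, K2/[H⁺] = 10^-2.55 = 0.0028184
α₁ = 1/(1 + 0.046774 + 0.0028184) = 1/1.0496 = 0.9528; α₂ = α₁·K2/[H⁺] = 0.002685
α₁ + 2α₂ = 0.9581
CA = 0.9581 × 3.74 = 3.58 mmol/L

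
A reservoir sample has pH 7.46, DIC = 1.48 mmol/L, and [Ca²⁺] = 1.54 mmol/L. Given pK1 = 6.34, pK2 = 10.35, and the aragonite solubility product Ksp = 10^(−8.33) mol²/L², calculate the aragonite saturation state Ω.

α₂ = 1 / (1 + [H⁺]/K2 + [H⁺]²/(K1K2)) = 1 / (1 + 10^+2.89 + 10^+1.77)
   = 1 / (1 + 776.25 + 58.884) = 1/836.13 = 0.001196
[CO3²⁻] = α₂ × DIC = 0.001196 × 1.48 = 0.001770 mmol/L = 1.770 μmol/L
Ksp = 10^(−8.33) = 4.677×10^-9
Ω = [Ca²⁺][CO3²⁻]/Ksp = (1.54×10^-3)(1.770×10^-6) / 4.677×10^-9 = 0.583

Ω = 0.583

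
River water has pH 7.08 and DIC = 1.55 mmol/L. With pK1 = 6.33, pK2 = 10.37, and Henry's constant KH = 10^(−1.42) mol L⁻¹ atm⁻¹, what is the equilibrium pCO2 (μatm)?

α₀ = 1 / (1 + K1/[H⁺] + K1K2/[H⁺]²) = 1 / (1 + 10^+0.75 + 10^-2.54)
   = 1 / (1 + 5.6234 + 0.0028840) = 1/6.6263 = 0.1509
[CO2*] = α₀ × DIC = 0.1509 × 1.55 = 0.2339 mmol/L
pCO2 = [CO2*]/KH = 2.339×10^-4 / 3.802×10^-2 = 6150 μatm

pCO2 = 6150 μatm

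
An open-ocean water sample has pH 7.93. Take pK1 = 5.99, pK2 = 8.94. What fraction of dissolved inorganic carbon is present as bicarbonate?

α₁ = 0.902

α₁ = 1 / (1 + [H⁺]/K1 + K2/[H⁺]) = 1 / (1 + 10^-1.94 + 10^-1.01)
   = 1 / (1 + 0.011482 + 0.097724) = 1/1.1092 = 0.9015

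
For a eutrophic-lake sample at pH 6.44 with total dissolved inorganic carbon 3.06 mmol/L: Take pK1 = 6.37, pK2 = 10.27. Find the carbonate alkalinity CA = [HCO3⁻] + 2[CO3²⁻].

CA = 1.65 mmol/L

CA = [HCO3⁻] + 2[CO3²⁻] = (α₁ + 2α₂)·DIC
At pH 6.44: [H⁺]/K1 = 10^-0.07 = 0.85114, K2/[H⁺] = 10^-3.83 = 0.00014791
α₁ = 1/(1 + 0.85114 + 0.00014791) = 1/1.8513 = 0.5402; α₂ = α₁·K2/[H⁺] = 7.990×10^-5
α₁ + 2α₂ = 0.5403
CA = 0.5403 × 3.06 = 1.65 mmol/L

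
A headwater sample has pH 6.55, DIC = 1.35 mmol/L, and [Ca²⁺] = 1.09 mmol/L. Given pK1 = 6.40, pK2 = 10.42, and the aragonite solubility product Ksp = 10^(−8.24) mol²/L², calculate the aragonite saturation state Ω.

Ω = 0.0202

α₂ = 1 / (1 + [H⁺]/K2 + [H⁺]²/(K1K2)) = 1 / (1 + 10^+3.87 + 10^+3.72)
   = 1 / (1 + 7413.1 + 5248.1) = 1/1.2662×10^4 = 7.898×10^-5
[CO3²⁻] = α₂ × DIC = 7.898×10^-5 × 1.35 = 0.0001066 mmol/L = 0.1066 μmol/L
Ksp = 10^(−8.24) = 5.754×10^-9
Ω = [Ca²⁺][CO3²⁻]/Ksp = (1.09×10^-3)(1.066×10^-7) / 5.754×10^-9 = 0.0202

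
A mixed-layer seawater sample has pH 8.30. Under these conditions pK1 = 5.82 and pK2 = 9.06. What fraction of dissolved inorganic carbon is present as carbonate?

α₂ = 1 / (1 + [H⁺]/K2 + [H⁺]²/(K1K2)) = 1 / (1 + 10^+0.76 + 10^-1.72)
   = 1 / (1 + 5.7544 + 0.019055) = 1/6.7735 = 0.1476

α₂ = 0.148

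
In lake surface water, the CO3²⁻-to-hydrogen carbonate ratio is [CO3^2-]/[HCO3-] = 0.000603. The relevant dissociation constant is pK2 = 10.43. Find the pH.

From K2 = [H⁺][CO3^2-]/[HCO3-]:  pH = pK2 + log₁₀([CO3^2-]/[HCO3-])
log₁₀(0.000603) = -3.220
pH = 10.43 + (-3.220) = 7.21

pH = 7.21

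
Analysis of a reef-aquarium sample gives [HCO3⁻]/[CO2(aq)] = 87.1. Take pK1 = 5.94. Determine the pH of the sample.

From K1 = [H⁺][HCO3⁻]/[CO2(aq)]:  pH = pK1 + log₁₀([HCO3⁻]/[CO2(aq)])
log₁₀(87.1) = +1.940
pH = 5.94 + (+1.940) = 7.88

pH = 7.88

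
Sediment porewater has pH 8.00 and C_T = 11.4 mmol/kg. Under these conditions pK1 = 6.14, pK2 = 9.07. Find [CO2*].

[CO2*] = 0.143 mmol/kg

α₀ = 1 / (1 + K1/[H⁺] + K1K2/[H⁺]²) = 1 / (1 + 10^+1.86 + 10^+0.79)
   = 1 / (1 + 72.444 + 6.1660) = 1/79.610 = 0.01256
[CO2*] = α₀ × DIC = 0.01256 × 11.4 = 0.143 mmol/kg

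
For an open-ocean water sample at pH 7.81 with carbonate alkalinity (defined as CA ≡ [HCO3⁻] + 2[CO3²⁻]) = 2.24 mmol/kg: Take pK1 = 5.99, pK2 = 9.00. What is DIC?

CA = [HCO3⁻] + 2[CO3²⁻] = (α₁ + 2α₂)·DIC
At pH 7.81: [H⁺]/K1 = 10^-1.82 = 0.015136, K2/[H⁺] = 10^-1.19 = 0.064565
α₁ = 1/(1 + 0.015136 + 0.064565) = 1/1.0797 = 0.9262; α₂ = α₁·K2/[H⁺] = 0.05980
α₁ + 2α₂ = 1.0458
DIC = CA / (α₁ + 2α₂) = 2.24 / 1.0458 = 2.14 mmol/kg

DIC = 2.14 mmol/kg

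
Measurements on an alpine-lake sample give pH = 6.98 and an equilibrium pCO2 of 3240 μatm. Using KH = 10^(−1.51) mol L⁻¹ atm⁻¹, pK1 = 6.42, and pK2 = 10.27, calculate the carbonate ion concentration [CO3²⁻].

[CO2*] = KH · pCO2 = 10^(−1.51) × 3240×10^-6 = 1.001×10^-4 mol/L
α₀ = 1/(1 + K1/[H⁺] + K1K2/[H⁺]²) = 1/(1 + 10^+0.56 + 10^-2.73) = 0.2159
DIC = [CO2*]/α₀ = 1.001×10^-4 / 0.2159 = 0.4638 mmol/L
[CO3²⁻] = α₂·DIC; α₂ = 0.0004019, so [CO3²⁻] = 0.0004019 × 0.4638 = 0.000186 mmol/L = 0.186 μmol/L

[CO3²⁻] = 0.186 μmol/L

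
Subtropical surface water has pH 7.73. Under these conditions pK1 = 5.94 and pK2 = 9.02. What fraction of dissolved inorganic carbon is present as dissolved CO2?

α₀ = 1 / (1 + K1/[H⁺] + K1K2/[H⁺]²) = 1 / (1 + 10^+1.79 + 10^+0.50)
   = 1 / (1 + 61.660 + 3.1623) = 1/65.822 = 0.01519

α₀ = 0.0152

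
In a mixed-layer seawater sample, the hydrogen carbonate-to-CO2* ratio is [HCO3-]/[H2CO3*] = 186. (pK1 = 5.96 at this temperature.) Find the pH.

pH = 8.23

From K1 = [H⁺][HCO3-]/[H2CO3*]:  pH = pK1 + log₁₀([HCO3-]/[H2CO3*])
log₁₀(186) = +2.270
pH = 5.96 + (+2.270) = 8.23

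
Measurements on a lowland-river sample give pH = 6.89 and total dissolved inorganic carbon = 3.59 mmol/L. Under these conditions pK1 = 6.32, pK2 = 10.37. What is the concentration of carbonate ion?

[CO3²⁻] = 0.936 μmol/L

α₂ = 1 / (1 + [H⁺]/K2 + [H⁺]²/(K1K2)) = 1 / (1 + 10^+3.48 + 10^+2.91)
   = 1 / (1 + 3020.0 + 812.83) = 1/3833.8 = 0.0002608
[CO3²⁻] = α₂ × DIC = 0.0002608 × 3.59 = 0.000936 mmol/L = 0.936 μmol/L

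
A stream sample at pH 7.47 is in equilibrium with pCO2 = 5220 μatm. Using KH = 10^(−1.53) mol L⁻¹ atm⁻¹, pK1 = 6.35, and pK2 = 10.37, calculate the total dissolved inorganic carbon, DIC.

DIC = 2.19 mmol/L

[CO2*] = KH · pCO2 = 10^(−1.53) × 5220×10^-6 = 1.541×10^-4 mol/L
α₀ = 1/(1 + K1/[H⁺] + K1K2/[H⁺]²) = 1/(1 + 10^+1.12 + 10^-1.78) = 0.07043
DIC = [CO2*]/α₀ = 1.541×10^-4 / 0.07043 = 2.19 mmol/L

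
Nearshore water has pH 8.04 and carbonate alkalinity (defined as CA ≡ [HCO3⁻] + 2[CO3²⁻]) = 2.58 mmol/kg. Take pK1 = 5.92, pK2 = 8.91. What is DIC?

CA = [HCO3⁻] + 2[CO3²⁻] = (α₁ + 2α₂)·DIC
At pH 8.04: [H⁺]/K1 = 10^-2.12 = 0.0075858, K2/[H⁺] = 10^-0.87 = 0.13490
α₁ = 1/(1 + 0.0075858 + 0.13490) = 1/1.1425 = 0.8753; α₂ = α₁·K2/[H⁺] = 0.1181
α₁ + 2α₂ = 1.1114
DIC = CA / (α₁ + 2α₂) = 2.58 / 1.1114 = 2.32 mmol/kg

DIC = 2.32 mmol/kg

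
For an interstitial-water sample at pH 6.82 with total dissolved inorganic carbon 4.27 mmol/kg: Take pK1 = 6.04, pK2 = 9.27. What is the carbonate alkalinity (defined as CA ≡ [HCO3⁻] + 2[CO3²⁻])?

CA = 3.68 mmol/kg

CA = [HCO3⁻] + 2[CO3²⁻] = (α₁ + 2α₂)·DIC
At pH 6.82: [H⁺]/K1 = 10^-0.78 = 0.16596, K2/[H⁺] = 10^-2.45 = 0.0035481
α₁ = 1/(1 + 0.16596 + 0.0035481) = 1/1.1695 = 0.8551; α₂ = α₁·K2/[H⁺] = 0.003034
α₁ + 2α₂ = 0.8611
CA = 0.8611 × 4.27 = 3.68 mmol/kg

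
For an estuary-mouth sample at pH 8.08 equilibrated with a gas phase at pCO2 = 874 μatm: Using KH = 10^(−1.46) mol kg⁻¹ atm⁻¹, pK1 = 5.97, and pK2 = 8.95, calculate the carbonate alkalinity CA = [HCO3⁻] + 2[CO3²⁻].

[CO2*] = KH · pCO2 = 10^(−1.46) × 874×10^-6 = 3.030×10^-5 mol/kg
α₀ = 1/(1 + K1/[H⁺] + K1K2/[H⁺]²) = 1/(1 + 10^+2.11 + 10^+1.24) = 0.006793
DIC = [CO2*]/α₀ = 3.030×10^-5 / 0.006793 = 4.461 mmol/kg
CA = (α₁ + 2α₂)·DIC = (0.8752 + 2×0.1181) × 4.461 = 4.96 mmol/kg

CA = 4.96 mmol/kg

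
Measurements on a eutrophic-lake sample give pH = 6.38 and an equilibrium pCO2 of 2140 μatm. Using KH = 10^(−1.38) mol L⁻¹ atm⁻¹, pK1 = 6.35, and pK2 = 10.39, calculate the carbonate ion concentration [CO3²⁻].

[CO2*] = KH · pCO2 = 10^(−1.38) × 2140×10^-6 = 8.921×10^-5 mol/L
α₀ = 1/(1 + K1/[H⁺] + K1K2/[H⁺]²) = 1/(1 + 10^+0.03 + 10^-3.98) = 0.4827
DIC = [CO2*]/α₀ = 8.921×10^-5 / 0.4827 = 0.1848 mmol/L
[CO3²⁻] = α₂·DIC; α₂ = 5.055×10^-5, so [CO3²⁻] = 5.055×10^-5 × 0.1848 = 9.34×10^-6 mmol/L = 0.00934 μmol/L

[CO3²⁻] = 0.00934 μmol/L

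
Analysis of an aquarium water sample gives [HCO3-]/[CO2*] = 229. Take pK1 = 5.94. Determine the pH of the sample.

pH = 8.30

From K1 = [H⁺][HCO3-]/[CO2*]:  pH = pK1 + log₁₀([HCO3-]/[CO2*])
log₁₀(229) = +2.360
pH = 5.94 + (+2.360) = 8.30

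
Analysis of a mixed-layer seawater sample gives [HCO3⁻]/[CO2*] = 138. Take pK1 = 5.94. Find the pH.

pH = 8.08

From K1 = [H⁺][HCO3⁻]/[CO2*]:  pH = pK1 + log₁₀([HCO3⁻]/[CO2*])
log₁₀(138) = +2.140
pH = 5.94 + (+2.140) = 8.08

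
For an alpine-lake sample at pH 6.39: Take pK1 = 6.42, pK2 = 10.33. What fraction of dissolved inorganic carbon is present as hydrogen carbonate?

α₁ = 1 / (1 + [H⁺]/K1 + K2/[H⁺]) = 1 / (1 + 10^+0.03 + 10^-3.94)
   = 1 / (1 + 1.0715 + 0.00011482) = 1/2.0716 = 0.4827

α₁ = 0.483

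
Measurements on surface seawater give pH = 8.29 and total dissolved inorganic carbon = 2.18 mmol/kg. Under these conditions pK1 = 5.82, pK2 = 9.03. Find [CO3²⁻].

α₂ = 1 / (1 + [H⁺]/K2 + [H⁺]²/(K1K2)) = 1 / (1 + 10^+0.74 + 10^-1.73)
   = 1 / (1 + 5.4954 + 0.018621) = 1/6.5140 = 0.1535
[CO3²⁻] = α₂ × DIC = 0.1535 × 2.18 = 0.335 mmol/kg

[CO3²⁻] = 0.335 mmol/kg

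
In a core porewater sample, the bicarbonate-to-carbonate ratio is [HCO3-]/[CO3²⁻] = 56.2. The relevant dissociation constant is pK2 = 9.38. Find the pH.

pH = 7.63

From K2 = [H⁺][CO3²⁻]/[HCO3-]:  pH = pK2 − log₁₀([HCO3-]/[CO3²⁻])
log₁₀(56.2) = +1.750
pH = 9.38 − (+1.750) = 7.63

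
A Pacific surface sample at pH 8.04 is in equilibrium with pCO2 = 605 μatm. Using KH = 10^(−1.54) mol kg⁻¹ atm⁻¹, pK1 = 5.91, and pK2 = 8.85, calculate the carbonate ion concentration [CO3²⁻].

[CO3²⁻] = 0.365 mmol/kg

[CO2*] = KH · pCO2 = 10^(−1.54) × 605×10^-6 = 1.745×10^-5 mol/kg
α₀ = 1/(1 + K1/[H⁺] + K1K2/[H⁺]²) = 1/(1 + 10^+2.13 + 10^+1.32) = 0.006378
DIC = [CO2*]/α₀ = 1.745×10^-5 / 0.006378 = 2.736 mmol/kg
[CO3²⁻] = α₂·DIC; α₂ = 0.1333, so [CO3²⁻] = 0.1333 × 2.736 = 0.365 mmol/kg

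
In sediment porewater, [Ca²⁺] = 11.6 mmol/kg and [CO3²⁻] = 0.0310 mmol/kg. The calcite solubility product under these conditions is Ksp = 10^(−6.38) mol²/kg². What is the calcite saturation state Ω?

Ω = 0.863

Ksp = 10^(−6.38) = 4.169×10^-7
Ω = [Ca²⁺][CO3²⁻]/Ksp = (11.6×10^-3)(0.0310×10^-3) / 4.169×10^-7 = 0.863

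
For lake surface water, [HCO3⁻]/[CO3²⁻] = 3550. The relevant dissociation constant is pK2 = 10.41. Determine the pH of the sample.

From K2 = [H⁺][CO3²⁻]/[HCO3⁻]:  pH = pK2 − log₁₀([HCO3⁻]/[CO3²⁻])
log₁₀(3550) = +3.550
pH = 10.41 − (+3.550) = 6.86

pH = 6.86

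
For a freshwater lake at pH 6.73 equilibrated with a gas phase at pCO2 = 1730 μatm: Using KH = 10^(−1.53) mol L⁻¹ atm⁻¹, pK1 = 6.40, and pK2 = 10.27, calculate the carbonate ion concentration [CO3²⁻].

[CO2*] = KH · pCO2 = 10^(−1.53) × 1730×10^-6 = 5.106×10^-5 mol/L
α₀ = 1/(1 + K1/[H⁺] + K1K2/[H⁺]²) = 1/(1 + 10^+0.33 + 10^-3.21) = 0.3186
DIC = [CO2*]/α₀ = 5.106×10^-5 / 0.3186 = 0.1602 mmol/L
[CO3²⁻] = α₂·DIC; α₂ = 0.0001965, so [CO3²⁻] = 0.0001965 × 0.1602 = 3.15×10^-5 mmol/L = 0.0315 μmol/L

[CO3²⁻] = 0.0315 μmol/L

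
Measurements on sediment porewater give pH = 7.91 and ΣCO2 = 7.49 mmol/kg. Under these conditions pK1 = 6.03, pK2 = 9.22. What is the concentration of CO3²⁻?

[CO3²⁻] = 0.345 mmol/kg

α₂ = 1 / (1 + [H⁺]/K2 + [H⁺]²/(K1K2)) = 1 / (1 + 10^+1.31 + 10^-0.57)
   = 1 / (1 + 20.417 + 0.26915) = 1/21.687 = 0.04611
[CO3²⁻] = α₂ × DIC = 0.04611 × 7.49 = 0.345 mmol/kg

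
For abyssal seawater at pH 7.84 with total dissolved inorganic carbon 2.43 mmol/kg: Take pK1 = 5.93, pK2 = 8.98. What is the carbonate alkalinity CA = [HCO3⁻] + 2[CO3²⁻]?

CA = [HCO3⁻] + 2[CO3²⁻] = (α₁ + 2α₂)·DIC
At pH 7.84: [H⁺]/K1 = 10^-1.91 = 0.012303, K2/[H⁺] = 10^-1.14 = 0.072444
α₁ = 1/(1 + 0.012303 + 0.072444) = 1/1.0847 = 0.9219; α₂ = α₁·K2/[H⁺] = 0.06678
α₁ + 2α₂ = 1.0554
CA = 1.0554 × 2.43 = 2.56 mmol/kg

CA = 2.56 mmol/kg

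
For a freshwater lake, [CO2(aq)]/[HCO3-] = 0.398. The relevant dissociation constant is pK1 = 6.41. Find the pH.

pH = 6.81

From K1 = [H⁺][HCO3-]/[CO2(aq)]:  pH = pK1 − log₁₀([CO2(aq)]/[HCO3-])
log₁₀(0.398) = -0.400
pH = 6.41 − (-0.400) = 6.81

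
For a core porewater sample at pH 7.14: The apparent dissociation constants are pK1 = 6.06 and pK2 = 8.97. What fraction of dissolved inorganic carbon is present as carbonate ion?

α₂ = 0.0135

α₂ = 1 / (1 + [H⁺]/K2 + [H⁺]²/(K1K2)) = 1 / (1 + 10^+1.83 + 10^+0.75)
   = 1 / (1 + 67.608 + 5.6234) = 1/74.232 = 0.01347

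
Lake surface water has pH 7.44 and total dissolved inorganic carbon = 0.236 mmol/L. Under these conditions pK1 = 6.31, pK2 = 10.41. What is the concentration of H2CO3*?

α₀ = 1 / (1 + K1/[H⁺] + K1K2/[H⁺]²) = 1 / (1 + 10^+1.13 + 10^-1.84)
   = 1 / (1 + 13.490 + 0.014454) = 1/14.504 = 0.06895
[CO2*] = α₀ × DIC = 0.06895 × 0.236 = 0.0163 mmol/L = 16.3 μmol/L

[CO2*] = 16.3 μmol/L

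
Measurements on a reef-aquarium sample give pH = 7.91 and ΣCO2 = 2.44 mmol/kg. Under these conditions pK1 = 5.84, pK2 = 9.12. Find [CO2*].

[CO2*] = 19.4 μmol/kg

α₀ = 1 / (1 + K1/[H⁺] + K1K2/[H⁺]²) = 1 / (1 + 10^+2.07 + 10^+0.86)
   = 1 / (1 + 117.49 + 7.2444) = 1/125.73 = 0.007953
[CO2*] = α₀ × DIC = 0.007953 × 2.44 = 0.0194 mmol/kg = 19.4 μmol/kg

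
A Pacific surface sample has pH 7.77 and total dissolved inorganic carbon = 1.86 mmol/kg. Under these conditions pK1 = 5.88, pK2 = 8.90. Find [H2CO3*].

[CO2*] = 0.0220 mmol/kg

α₀ = 1 / (1 + K1/[H⁺] + K1K2/[H⁺]²) = 1 / (1 + 10^+1.89 + 10^+0.76)
   = 1 / (1 + 77.625 + 5.7544) = 1/84.379 = 0.01185
[CO2*] = α₀ × DIC = 0.01185 × 1.86 = 0.0220 mmol/kg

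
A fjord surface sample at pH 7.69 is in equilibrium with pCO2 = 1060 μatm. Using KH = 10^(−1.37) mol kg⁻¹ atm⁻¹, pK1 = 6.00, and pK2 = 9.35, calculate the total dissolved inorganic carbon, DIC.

[CO2*] = KH · pCO2 = 10^(−1.37) × 1060×10^-6 = 4.522×10^-5 mol/kg
α₀ = 1/(1 + K1/[H⁺] + K1K2/[H⁺]²) = 1/(1 + 10^+1.69 + 10^+0.03) = 0.01959
DIC = [CO2*]/α₀ = 4.522×10^-5 / 0.01959 = 2.31 mmol/kg

DIC = 2.31 mmol/kg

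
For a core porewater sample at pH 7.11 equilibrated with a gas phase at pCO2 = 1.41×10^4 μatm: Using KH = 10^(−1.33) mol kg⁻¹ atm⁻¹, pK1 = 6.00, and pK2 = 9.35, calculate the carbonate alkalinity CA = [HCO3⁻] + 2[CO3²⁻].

[CO2*] = KH · pCO2 = 10^(−1.33) × 1.41×10^4×10^-6 = 6.595×10^-4 mol/kg
α₀ = 1/(1 + K1/[H⁺] + K1K2/[H⁺]²) = 1/(1 + 10^+1.11 + 10^-1.13) = 0.07165
DIC = [CO2*]/α₀ = 6.595×10^-4 / 0.07165 = 9.204 mmol/kg
CA = (α₁ + 2α₂)·DIC = (0.9230 + 2×0.005312) × 9.204 = 8.59 mmol/kg

CA = 8.59 mmol/kg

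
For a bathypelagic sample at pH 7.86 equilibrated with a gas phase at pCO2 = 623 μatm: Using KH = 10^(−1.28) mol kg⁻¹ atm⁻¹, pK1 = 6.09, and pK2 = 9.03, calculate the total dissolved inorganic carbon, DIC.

[CO2*] = KH · pCO2 = 10^(−1.28) × 623×10^-6 = 3.270×10^-5 mol/kg
α₀ = 1/(1 + K1/[H⁺] + K1K2/[H⁺]²) = 1/(1 + 10^+1.77 + 10^+0.60) = 0.01566
DIC = [CO2*]/α₀ = 3.270×10^-5 / 0.01566 = 2.09 mmol/kg

DIC = 2.09 mmol/kg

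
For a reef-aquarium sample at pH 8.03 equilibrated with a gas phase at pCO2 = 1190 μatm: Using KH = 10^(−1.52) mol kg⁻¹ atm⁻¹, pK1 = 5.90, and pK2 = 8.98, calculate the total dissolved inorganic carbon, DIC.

[CO2*] = KH · pCO2 = 10^(−1.52) × 1190×10^-6 = 3.594×10^-5 mol/kg
α₀ = 1/(1 + K1/[H⁺] + K1K2/[H⁺]²) = 1/(1 + 10^+2.13 + 10^+1.18) = 0.006621
DIC = [CO2*]/α₀ = 3.594×10^-5 / 0.006621 = 5.43 mmol/kg

DIC = 5.43 mmol/kg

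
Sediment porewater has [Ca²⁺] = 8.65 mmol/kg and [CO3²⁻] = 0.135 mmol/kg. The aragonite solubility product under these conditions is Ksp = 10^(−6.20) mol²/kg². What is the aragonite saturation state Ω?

Ω = 1.85

Ksp = 10^(−6.20) = 6.310×10^-7
Ω = [Ca²⁺][CO3²⁻]/Ksp = (8.65×10^-3)(0.135×10^-3) / 6.310×10^-7 = 1.85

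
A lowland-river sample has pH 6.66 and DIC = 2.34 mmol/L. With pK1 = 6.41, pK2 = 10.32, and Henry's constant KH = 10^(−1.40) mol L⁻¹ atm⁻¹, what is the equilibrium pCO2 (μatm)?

α₀ = 1 / (1 + K1/[H⁺] + K1K2/[H⁺]²) = 1 / (1 + 10^+0.25 + 10^-3.41)
   = 1 / (1 + 1.7783 + 0.00038905) = 1/2.7787 = 0.3599
[CO2*] = α₀ × DIC = 0.3599 × 2.34 = 0.8421 mmol/L
pCO2 = [CO2*]/KH = 8.421×10^-4 / 3.981×10^-2 = 2.12×10^4 μatm

pCO2 = 2.12×10^4 μatm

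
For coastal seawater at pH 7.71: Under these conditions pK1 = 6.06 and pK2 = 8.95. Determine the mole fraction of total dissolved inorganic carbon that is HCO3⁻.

α₁ = 1 / (1 + [H⁺]/K1 + K2/[H⁺]) = 1 / (1 + 10^-1.65 + 10^-1.24)
   = 1 / (1 + 0.022387 + 0.057544) = 1/1.0799 = 0.9260

α₁ = 0.926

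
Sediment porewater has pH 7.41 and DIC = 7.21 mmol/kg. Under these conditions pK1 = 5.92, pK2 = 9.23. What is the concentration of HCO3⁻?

α₁ = 1 / (1 + [H⁺]/K1 + K2/[H⁺]) = 1 / (1 + 10^-1.49 + 10^-1.82)
   = 1 / (1 + 0.032359 + 0.015136) = 1/1.0475 = 0.9547
[HCO3⁻] = α₁ × DIC = 0.9547 × 7.21 = 6.88 mmol/kg

[HCO3⁻] = 6.88 mmol/kg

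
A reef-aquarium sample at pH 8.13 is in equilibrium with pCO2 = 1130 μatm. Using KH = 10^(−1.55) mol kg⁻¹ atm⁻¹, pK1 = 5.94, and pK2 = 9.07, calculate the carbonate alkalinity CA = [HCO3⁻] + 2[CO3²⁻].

CA = 6.07 mmol/kg

[CO2*] = KH · pCO2 = 10^(−1.55) × 1130×10^-6 = 3.185×10^-5 mol/kg
α₀ = 1/(1 + K1/[H⁺] + K1K2/[H⁺]²) = 1/(1 + 10^+2.19 + 10^+1.25) = 0.005758
DIC = [CO2*]/α₀ = 3.185×10^-5 / 0.005758 = 5.531 mmol/kg
CA = (α₁ + 2α₂)·DIC = (0.8918 + 2×0.1024) × 5.531 = 6.07 mmol/kg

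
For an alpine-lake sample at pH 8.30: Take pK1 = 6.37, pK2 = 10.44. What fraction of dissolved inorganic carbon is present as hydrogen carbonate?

α₁ = 0.981

α₁ = 1 / (1 + [H⁺]/K1 + K2/[H⁺]) = 1 / (1 + 10^-1.93 + 10^-2.14)
   = 1 / (1 + 0.011749 + 0.0072444) = 1/1.0190 = 0.9814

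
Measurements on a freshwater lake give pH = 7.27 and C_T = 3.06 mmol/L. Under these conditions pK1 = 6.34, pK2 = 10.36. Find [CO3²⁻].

α₂ = 1 / (1 + [H⁺]/K2 + [H⁺]²/(K1K2)) = 1 / (1 + 10^+3.09 + 10^+2.16)
   = 1 / (1 + 1230.3 + 144.54) = 1/1375.8 = 0.0007268
[CO3²⁻] = α₂ × DIC = 0.0007268 × 3.06 = 0.00222 mmol/L = 2.22 μmol/L

[CO3²⁻] = 2.22 μmol/L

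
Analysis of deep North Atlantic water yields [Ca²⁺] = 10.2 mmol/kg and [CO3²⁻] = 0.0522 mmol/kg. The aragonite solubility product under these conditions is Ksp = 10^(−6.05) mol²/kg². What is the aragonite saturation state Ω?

Ksp = 10^(−6.05) = 8.913×10^-7
Ω = [Ca²⁺][CO3²⁻]/Ksp = (10.2×10^-3)(0.0522×10^-3) / 8.913×10^-7 = 0.597

Ω = 0.597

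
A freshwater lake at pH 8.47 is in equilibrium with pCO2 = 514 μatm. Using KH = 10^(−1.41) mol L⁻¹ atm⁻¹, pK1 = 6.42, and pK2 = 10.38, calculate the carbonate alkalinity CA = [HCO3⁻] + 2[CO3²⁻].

CA = 2.30 mmol/L

[CO2*] = KH · pCO2 = 10^(−1.41) × 514×10^-6 = 2.000×10^-5 mol/L
α₀ = 1/(1 + K1/[H⁺] + K1K2/[H⁺]²) = 1/(1 + 10^+2.05 + 10^+0.14) = 0.008727
DIC = [CO2*]/α₀ = 2.000×10^-5 / 0.008727 = 2.291 mmol/L
CA = (α₁ + 2α₂)·DIC = (0.9792 + 2×0.01205) × 2.291 = 2.30 mmol/L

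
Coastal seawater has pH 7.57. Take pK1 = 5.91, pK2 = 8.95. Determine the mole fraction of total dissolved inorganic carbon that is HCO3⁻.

α₁ = 0.940

α₁ = 1 / (1 + [H⁺]/K1 + K2/[H⁺]) = 1 / (1 + 10^-1.66 + 10^-1.38)
   = 1 / (1 + 0.021878 + 0.041687) = 1/1.0636 = 0.9402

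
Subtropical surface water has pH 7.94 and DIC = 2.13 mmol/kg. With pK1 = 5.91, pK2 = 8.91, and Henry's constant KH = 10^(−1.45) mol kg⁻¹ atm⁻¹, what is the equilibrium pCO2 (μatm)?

α₀ = 1 / (1 + K1/[H⁺] + K1K2/[H⁺]²) = 1 / (1 + 10^+2.03 + 10^+1.06)
   = 1 / (1 + 107.15 + 11.482) = 1/119.63 = 0.008359
[CO2*] = α₀ × DIC = 0.008359 × 2.13 = 0.01780 mmol/kg = 17.80 μmol/kg
pCO2 = [CO2*]/KH = 1.780×10^-5 / 3.548×10^-2 = 502 μatm

pCO2 = 502 μatm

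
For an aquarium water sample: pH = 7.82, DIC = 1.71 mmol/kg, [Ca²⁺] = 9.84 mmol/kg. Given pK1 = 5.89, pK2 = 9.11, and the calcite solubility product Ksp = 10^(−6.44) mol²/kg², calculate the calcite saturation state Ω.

α₂ = 1 / (1 + [H⁺]/K2 + [H⁺]²/(K1K2)) = 1 / (1 + 10^+1.29 + 10^-0.64)
   = 1 / (1 + 19.498 + 0.22909) = 1/20.728 = 0.04825
[CO3²⁻] = α₂ × DIC = 0.04825 × 1.71 = 0.08250 mmol/kg
Ksp = 10^(−6.44) = 3.631×10^-7
Ω = [Ca²⁺][CO3²⁻]/Ksp = (9.84×10^-3)(8.250×10^-5) / 3.631×10^-7 = 2.24

Ω = 2.24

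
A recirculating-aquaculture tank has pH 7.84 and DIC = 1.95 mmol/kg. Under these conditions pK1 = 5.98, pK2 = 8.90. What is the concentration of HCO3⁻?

[HCO3⁻] = 1.77 mmol/kg

α₁ = 1 / (1 + [H⁺]/K1 + K2/[H⁺]) = 1 / (1 + 10^-1.86 + 10^-1.06)
   = 1 / (1 + 0.013804 + 0.087096) = 1/1.1009 = 0.9083
[HCO3⁻] = α₁ × DIC = 0.9083 × 1.95 = 1.77 mmol/kg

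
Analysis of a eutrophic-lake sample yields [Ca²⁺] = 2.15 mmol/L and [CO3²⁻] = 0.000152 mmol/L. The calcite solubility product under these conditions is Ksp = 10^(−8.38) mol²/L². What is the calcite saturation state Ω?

Ω = 0.0784

Ksp = 10^(−8.38) = 4.169×10^-9
Ω = [Ca²⁺][CO3²⁻]/Ksp = (2.15×10^-3)(0.000152×10^-3) / 4.169×10^-9 = 0.0784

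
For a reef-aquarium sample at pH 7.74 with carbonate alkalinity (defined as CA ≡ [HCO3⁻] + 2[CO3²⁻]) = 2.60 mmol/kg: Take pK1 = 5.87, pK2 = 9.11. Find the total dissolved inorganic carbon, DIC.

DIC = 2.53 mmol/kg

CA = [HCO3⁻] + 2[CO3²⁻] = (α₁ + 2α₂)·DIC
At pH 7.74: [H⁺]/K1 = 10^-1.87 = 0.013490, K2/[H⁺] = 10^-1.37 = 0.042658
α₁ = 1/(1 + 0.013490 + 0.042658) = 1/1.0561 = 0.9468; α₂ = α₁·K2/[H⁺] = 0.04039
α₁ + 2α₂ = 1.0276
DIC = CA / (α₁ + 2α₂) = 2.60 / 1.0276 = 2.53 mmol/kg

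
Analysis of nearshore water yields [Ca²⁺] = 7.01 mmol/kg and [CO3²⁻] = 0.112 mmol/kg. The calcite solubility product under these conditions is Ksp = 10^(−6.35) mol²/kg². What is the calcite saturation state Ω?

Ω = 1.76

Ksp = 10^(−6.35) = 4.467×10^-7
Ω = [Ca²⁺][CO3²⁻]/Ksp = (7.01×10^-3)(0.112×10^-3) / 4.467×10^-7 = 1.76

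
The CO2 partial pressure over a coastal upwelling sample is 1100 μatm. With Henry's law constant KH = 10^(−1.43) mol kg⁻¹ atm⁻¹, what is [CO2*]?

[CO2*] = 40.9 μmol/kg

KH = 10^(−1.43) = 3.715×10^-2 mol kg⁻¹ atm⁻¹
[CO2*] = KH · pCO2 = 3.715×10^-2 × 1100×10^-6 atm = 4.09×10^-5 mol/kg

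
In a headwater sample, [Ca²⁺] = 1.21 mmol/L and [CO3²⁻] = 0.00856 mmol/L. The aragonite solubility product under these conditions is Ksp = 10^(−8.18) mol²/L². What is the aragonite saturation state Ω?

Ksp = 10^(−8.18) = 6.607×10^-9
Ω = [Ca²⁺][CO3²⁻]/Ksp = (1.21×10^-3)(0.00856×10^-3) / 6.607×10^-9 = 1.57

Ω = 1.57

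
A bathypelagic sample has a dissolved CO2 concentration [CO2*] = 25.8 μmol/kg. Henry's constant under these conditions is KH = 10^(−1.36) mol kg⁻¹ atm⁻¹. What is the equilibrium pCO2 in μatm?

pCO2 = 591 μatm

KH = 10^(−1.36) = 4.365×10^-2 mol kg⁻¹ atm⁻¹
pCO2 = [CO2*]/KH = 25.8×10^-6 / 4.365×10^-2 = 5.91×10^-4 atm = 591 μatm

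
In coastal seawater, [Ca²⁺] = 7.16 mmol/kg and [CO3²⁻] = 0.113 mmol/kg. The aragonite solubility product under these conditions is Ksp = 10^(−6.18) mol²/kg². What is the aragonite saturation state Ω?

Ksp = 10^(−6.18) = 6.607×10^-7
Ω = [Ca²⁺][CO3²⁻]/Ksp = (7.16×10^-3)(0.113×10^-3) / 6.607×10^-7 = 1.22

Ω = 1.22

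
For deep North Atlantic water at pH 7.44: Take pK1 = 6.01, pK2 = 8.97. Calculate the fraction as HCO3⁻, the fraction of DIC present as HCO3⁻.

α₁ = 1 / (1 + [H⁺]/K1 + K2/[H⁺]) = 1 / (1 + 10^-1.43 + 10^-1.53)
   = 1 / (1 + 0.037154 + 0.029512) = 1/1.0667 = 0.9375

α₁ = 0.938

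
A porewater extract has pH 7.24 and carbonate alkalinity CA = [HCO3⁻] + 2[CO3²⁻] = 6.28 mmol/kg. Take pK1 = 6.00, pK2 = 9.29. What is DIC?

CA = [HCO3⁻] + 2[CO3²⁻] = (α₁ + 2α₂)·DIC
At pH 7.24: [H⁺]/K1 = 10^-1.24 = 0.057544, K2/[H⁺] = 10^-2.05 = 0.0089125
α₁ = 1/(1 + 0.057544 + 0.0089125) = 1/1.0665 = 0.9377; α₂ = α₁·K2/[H⁺] = 0.008357
α₁ + 2α₂ = 0.9544
DIC = CA / (α₁ + 2α₂) = 6.28 / 0.9544 = 6.58 mmol/kg

DIC = 6.58 mmol/kg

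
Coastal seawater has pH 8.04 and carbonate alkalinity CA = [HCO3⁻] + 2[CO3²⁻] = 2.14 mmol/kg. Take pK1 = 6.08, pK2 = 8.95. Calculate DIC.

DIC = 1.95 mmol/kg

CA = [HCO3⁻] + 2[CO3²⁻] = (α₁ + 2α₂)·DIC
At pH 8.04: [H⁺]/K1 = 10^-1.96 = 0.010965, K2/[H⁺] = 10^-0.91 = 0.12303
α₁ = 1/(1 + 0.010965 + 0.12303) = 1/1.1340 = 0.8818; α₂ = α₁·K2/[H⁺] = 0.1085
α₁ + 2α₂ = 1.0988
DIC = CA / (α₁ + 2α₂) = 2.14 / 1.0988 = 1.95 mmol/kg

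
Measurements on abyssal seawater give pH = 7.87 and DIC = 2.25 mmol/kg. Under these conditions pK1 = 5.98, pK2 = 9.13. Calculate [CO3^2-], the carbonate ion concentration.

[CO3²⁻] = 0.116 mmol/kg

α₂ = 1 / (1 + [H⁺]/K2 + [H⁺]²/(K1K2)) = 1 / (1 + 10^+1.26 + 10^-0.63)
   = 1 / (1 + 18.197 + 0.23442) = 1/19.431 = 0.05146
[CO3²⁻] = α₂ × DIC = 0.05146 × 2.25 = 0.116 mmol/kg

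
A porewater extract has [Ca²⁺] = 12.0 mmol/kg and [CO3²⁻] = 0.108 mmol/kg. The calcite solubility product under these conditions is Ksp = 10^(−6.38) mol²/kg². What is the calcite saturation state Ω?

Ksp = 10^(−6.38) = 4.169×10^-7
Ω = [Ca²⁺][CO3²⁻]/Ksp = (12.0×10^-3)(0.108×10^-3) / 4.169×10^-7 = 3.11

Ω = 3.11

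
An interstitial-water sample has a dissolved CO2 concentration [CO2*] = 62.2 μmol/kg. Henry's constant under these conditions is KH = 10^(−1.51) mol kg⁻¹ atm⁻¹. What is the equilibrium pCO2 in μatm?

pCO2 = 2010 μatm

KH = 10^(−1.51) = 3.090×10^-2 mol kg⁻¹ atm⁻¹
pCO2 = [CO2*]/KH = 62.2×10^-6 / 3.090×10^-2 = 2.01×10^-3 atm = 2010 μatm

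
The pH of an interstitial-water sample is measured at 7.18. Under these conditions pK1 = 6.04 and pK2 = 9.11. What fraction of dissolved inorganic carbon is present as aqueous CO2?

α₀ = 1 / (1 + K1/[H⁺] + K1K2/[H⁺]²) = 1 / (1 + 10^+1.14 + 10^-0.79)
   = 1 / (1 + 13.804 + 0.16218) = 1/14.966 = 0.06682

α₀ = 0.0668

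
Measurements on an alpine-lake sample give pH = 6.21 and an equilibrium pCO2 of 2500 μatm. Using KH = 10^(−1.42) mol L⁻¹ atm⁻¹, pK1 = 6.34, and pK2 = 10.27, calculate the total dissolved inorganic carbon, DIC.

DIC = 0.166 mmol/L

[CO2*] = KH · pCO2 = 10^(−1.42) × 2500×10^-6 = 9.505×10^-5 mol/L
α₀ = 1/(1 + K1/[H⁺] + K1K2/[H⁺]²) = 1/(1 + 10^-0.13 + 10^-4.19) = 0.5743
DIC = [CO2*]/α₀ = 9.505×10^-5 / 0.5743 = 0.166 mmol/L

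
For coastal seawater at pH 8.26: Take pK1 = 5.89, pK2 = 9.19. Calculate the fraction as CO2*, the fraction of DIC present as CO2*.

α₀ = 1 / (1 + K1/[H⁺] + K1K2/[H⁺]²) = 1 / (1 + 10^+2.37 + 10^+1.44)
   = 1 / (1 + 234.42 + 27.542) = 1/262.97 = 0.003803

α₀ = 0.00380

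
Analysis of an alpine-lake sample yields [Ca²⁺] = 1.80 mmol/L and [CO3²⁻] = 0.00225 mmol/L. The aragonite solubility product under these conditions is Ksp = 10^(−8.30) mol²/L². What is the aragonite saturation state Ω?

Ω = 0.808

Ksp = 10^(−8.30) = 5.012×10^-9
Ω = [Ca²⁺][CO3²⁻]/Ksp = (1.80×10^-3)(0.00225×10^-3) / 5.012×10^-9 = 0.808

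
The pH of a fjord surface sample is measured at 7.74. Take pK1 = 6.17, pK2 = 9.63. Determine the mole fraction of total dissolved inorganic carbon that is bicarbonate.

α₁ = 0.962

α₁ = 1 / (1 + [H⁺]/K1 + K2/[H⁺]) = 1 / (1 + 10^-1.57 + 10^-1.89)
   = 1 / (1 + 0.026915 + 0.012882) = 1/1.0398 = 0.9617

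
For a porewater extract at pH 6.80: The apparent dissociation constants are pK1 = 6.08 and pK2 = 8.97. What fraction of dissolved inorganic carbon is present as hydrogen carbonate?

α₁ = 0.835

α₁ = 1 / (1 + [H⁺]/K1 + K2/[H⁺]) = 1 / (1 + 10^-0.72 + 10^-2.17)
   = 1 / (1 + 0.19055 + 0.0067608) = 1/1.1973 = 0.8352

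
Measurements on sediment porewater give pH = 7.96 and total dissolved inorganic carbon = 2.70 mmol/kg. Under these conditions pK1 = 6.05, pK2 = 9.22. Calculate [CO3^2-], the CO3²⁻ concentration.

α₂ = 1 / (1 + [H⁺]/K2 + [H⁺]²/(K1K2)) = 1 / (1 + 10^+1.26 + 10^-0.65)
   = 1 / (1 + 18.197 + 0.22387) = 1/19.421 = 0.05149
[CO3²⁻] = α₂ × DIC = 0.05149 × 2.70 = 0.139 mmol/kg

[CO3²⁻] = 0.139 mmol/kg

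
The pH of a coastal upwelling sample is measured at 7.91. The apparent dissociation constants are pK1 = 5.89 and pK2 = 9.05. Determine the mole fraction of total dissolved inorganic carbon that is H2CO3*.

α₀ = 1 / (1 + K1/[H⁺] + K1K2/[H⁺]²) = 1 / (1 + 10^+2.02 + 10^+0.88)
   = 1 / (1 + 104.71 + 7.5858) = 1/113.30 = 0.008826

α₀ = 0.00883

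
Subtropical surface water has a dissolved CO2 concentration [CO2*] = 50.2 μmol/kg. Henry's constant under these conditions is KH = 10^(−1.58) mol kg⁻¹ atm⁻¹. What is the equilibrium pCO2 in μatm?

pCO2 = 1910 μatm

KH = 10^(−1.58) = 2.630×10^-2 mol kg⁻¹ atm⁻¹
pCO2 = [CO2*]/KH = 50.2×10^-6 / 2.630×10^-2 = 1.91×10^-3 atm = 1910 μatm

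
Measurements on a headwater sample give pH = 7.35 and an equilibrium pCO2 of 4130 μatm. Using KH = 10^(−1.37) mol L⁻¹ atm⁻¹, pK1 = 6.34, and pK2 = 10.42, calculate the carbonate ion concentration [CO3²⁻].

[CO2*] = KH · pCO2 = 10^(−1.37) × 4130×10^-6 = 1.762×10^-4 mol/L
α₀ = 1/(1 + K1/[H⁺] + K1K2/[H⁺]²) = 1/(1 + 10^+1.01 + 10^-2.06) = 0.08895
DIC = [CO2*]/α₀ = 1.762×10^-4 / 0.08895 = 1.981 mmol/L
[CO3²⁻] = α₂·DIC; α₂ = 0.0007748, so [CO3²⁻] = 0.0007748 × 1.981 = 0.00153 mmol/L = 1.53 μmol/L

[CO3²⁻] = 1.53 μmol/L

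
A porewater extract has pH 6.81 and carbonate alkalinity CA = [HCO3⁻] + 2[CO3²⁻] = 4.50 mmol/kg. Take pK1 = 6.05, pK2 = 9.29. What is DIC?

CA = [HCO3⁻] + 2[CO3²⁻] = (α₁ + 2α₂)·DIC
At pH 6.81: [H⁺]/K1 = 10^-0.76 = 0.17378, K2/[H⁺] = 10^-2.48 = 0.0033113
α₁ = 1/(1 + 0.17378 + 0.0033113) = 1/1.1771 = 0.8496; α₂ = α₁·K2/[H⁺] = 0.002813
α₁ + 2α₂ = 0.8552
DIC = CA / (α₁ + 2α₂) = 4.50 / 0.8552 = 5.26 mmol/kg

DIC = 5.26 mmol/kg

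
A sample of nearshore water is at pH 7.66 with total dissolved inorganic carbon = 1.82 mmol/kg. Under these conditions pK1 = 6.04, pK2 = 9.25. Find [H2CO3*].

[CO2*] = 0.0416 mmol/kg

α₀ = 1 / (1 + K1/[H⁺] + K1K2/[H⁺]²) = 1 / (1 + 10^+1.62 + 10^+0.03)
   = 1 / (1 + 41.687 + 1.0715) = 1/43.758 = 0.02285
[CO2*] = α₀ × DIC = 0.02285 × 1.82 = 0.0416 mmol/kg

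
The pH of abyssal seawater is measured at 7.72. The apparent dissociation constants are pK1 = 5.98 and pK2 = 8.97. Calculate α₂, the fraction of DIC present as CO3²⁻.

α₂ = 1 / (1 + [H⁺]/K2 + [H⁺]²/(K1K2)) = 1 / (1 + 10^+1.25 + 10^-0.49)
   = 1 / (1 + 17.783 + 0.32359) = 1/19.106 = 0.05234

α₂ = 0.0523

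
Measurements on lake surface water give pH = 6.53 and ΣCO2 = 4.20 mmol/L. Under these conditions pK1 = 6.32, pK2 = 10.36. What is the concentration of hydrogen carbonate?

α₁ = 1 / (1 + [H⁺]/K1 + K2/[H⁺]) = 1 / (1 + 10^-0.21 + 10^-3.83)
   = 1 / (1 + 0.61660 + 0.00014791) = 1/1.6167 = 0.6185
[HCO3⁻] = α₁ × DIC = 0.6185 × 4.20 = 2.60 mmol/L

[HCO3⁻] = 2.60 mmol/L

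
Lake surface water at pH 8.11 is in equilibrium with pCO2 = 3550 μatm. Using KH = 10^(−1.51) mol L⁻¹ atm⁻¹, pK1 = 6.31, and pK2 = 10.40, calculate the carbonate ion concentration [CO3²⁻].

[CO3²⁻] = 0.0355 mmol/L

[CO2*] = KH · pCO2 = 10^(−1.51) × 3550×10^-6 = 1.097×10^-4 mol/L
α₀ = 1/(1 + K1/[H⁺] + K1K2/[H⁺]²) = 1/(1 + 10^+1.80 + 10^-0.49) = 0.01552
DIC = [CO2*]/α₀ = 1.097×10^-4 / 0.01552 = 7.067 mmol/L
[CO3²⁻] = α₂·DIC; α₂ = 0.005023, so [CO3²⁻] = 0.005023 × 7.067 = 0.0355 mmol/L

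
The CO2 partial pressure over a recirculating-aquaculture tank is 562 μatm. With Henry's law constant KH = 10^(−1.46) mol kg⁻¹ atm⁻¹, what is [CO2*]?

[CO2*] = 19.5 μmol/kg

KH = 10^(−1.46) = 3.467×10^-2 mol kg⁻¹ atm⁻¹
[CO2*] = KH · pCO2 = 3.467×10^-2 × 562×10^-6 atm = 1.95×10^-5 mol/kg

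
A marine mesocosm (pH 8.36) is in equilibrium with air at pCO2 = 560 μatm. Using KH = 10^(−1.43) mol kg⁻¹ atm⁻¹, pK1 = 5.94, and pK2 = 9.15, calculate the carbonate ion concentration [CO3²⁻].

[CO3²⁻] = 0.888 mmol/kg

[CO2*] = KH · pCO2 = 10^(−1.43) × 560×10^-6 = 2.081×10^-5 mol/kg
α₀ = 1/(1 + K1/[H⁺] + K1K2/[H⁺]²) = 1/(1 + 10^+2.42 + 10^+1.63) = 0.003261
DIC = [CO2*]/α₀ = 2.081×10^-5 / 0.003261 = 6.381 mmol/kg
[CO3²⁻] = α₂·DIC; α₂ = 0.1391, so [CO3²⁻] = 0.1391 × 6.381 = 0.888 mmol/kg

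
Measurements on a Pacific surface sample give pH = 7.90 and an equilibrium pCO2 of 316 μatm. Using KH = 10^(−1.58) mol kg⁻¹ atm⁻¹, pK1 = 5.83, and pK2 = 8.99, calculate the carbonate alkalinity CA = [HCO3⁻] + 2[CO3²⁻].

[CO2*] = KH · pCO2 = 10^(−1.58) × 316×10^-6 = 8.312×10^-6 mol/kg
α₀ = 1/(1 + K1/[H⁺] + K1K2/[H⁺]²) = 1/(1 + 10^+2.07 + 10^+0.98) = 0.007810
DIC = [CO2*]/α₀ = 8.312×10^-6 / 0.007810 = 1.064 mmol/kg
CA = (α₁ + 2α₂)·DIC = (0.9176 + 2×0.07459) × 1.064 = 1.14 mmol/kg

CA = 1.14 mmol/kg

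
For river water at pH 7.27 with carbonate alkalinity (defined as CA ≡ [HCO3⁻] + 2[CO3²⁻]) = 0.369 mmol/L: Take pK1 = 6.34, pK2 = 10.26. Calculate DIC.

DIC = 0.412 mmol/L

CA = [HCO3⁻] + 2[CO3²⁻] = (α₁ + 2α₂)·DIC
At pH 7.27: [H⁺]/K1 = 10^-0.93 = 0.11749, K2/[H⁺] = 10^-2.99 = 0.0010233
α₁ = 1/(1 + 0.11749 + 0.0010233) = 1/1.1185 = 0.8940; α₂ = α₁·K2/[H⁺] = 0.0009149
α₁ + 2α₂ = 0.8959
DIC = CA / (α₁ + 2α₂) = 0.369 / 0.8959 = 0.412 mmol/L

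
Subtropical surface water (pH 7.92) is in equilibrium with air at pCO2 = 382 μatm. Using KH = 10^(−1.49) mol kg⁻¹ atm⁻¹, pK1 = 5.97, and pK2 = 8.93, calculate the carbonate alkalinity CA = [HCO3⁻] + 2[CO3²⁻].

[CO2*] = KH · pCO2 = 10^(−1.49) × 382×10^-6 = 1.236×10^-5 mol/kg
α₀ = 1/(1 + K1/[H⁺] + K1K2/[H⁺]²) = 1/(1 + 10^+1.95 + 10^+0.94) = 0.01012
DIC = [CO2*]/α₀ = 1.236×10^-5 / 0.01012 = 1.222 mmol/kg
CA = (α₁ + 2α₂)·DIC = (0.9018 + 2×0.08812) × 1.222 = 1.32 mmol/kg

CA = 1.32 mmol/kg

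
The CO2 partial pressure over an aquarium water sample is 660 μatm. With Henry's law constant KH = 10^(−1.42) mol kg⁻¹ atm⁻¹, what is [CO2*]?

[CO2*] = 25.1 μmol/kg

KH = 10^(−1.42) = 3.802×10^-2 mol kg⁻¹ atm⁻¹
[CO2*] = KH · pCO2 = 3.802×10^-2 × 660×10^-6 atm = 2.51×10^-5 mol/kg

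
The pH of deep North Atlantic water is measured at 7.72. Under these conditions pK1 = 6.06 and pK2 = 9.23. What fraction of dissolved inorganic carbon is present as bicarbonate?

α₁ = 1 / (1 + [H⁺]/K1 + K2/[H⁺]) = 1 / (1 + 10^-1.66 + 10^-1.51)
   = 1 / (1 + 0.021878 + 0.030903) = 1/1.0528 = 0.9499

α₁ = 0.950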